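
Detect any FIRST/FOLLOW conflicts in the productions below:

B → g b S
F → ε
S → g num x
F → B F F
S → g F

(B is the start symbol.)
Yes. F → B F F with FOLLOW(F) on { 'g' }

Nullable non-terminals: F.
FIRST sets used below: FIRST(B) = { 'g' }

F: nullable alternative(s) F → ε; FOLLOW(F) = { $, 'g' }
  F → ε: FIRST \ {ε} = { } — this is the only nullable alternative, skip
  F → B F F: FIRST \ {ε} = { 'g' } — overlaps FOLLOW(F) on { 'g' }: CONFLICT

B, S have no nullable alternative, so no FIRST/FOLLOW check is needed there.

So the grammar has 1 FIRST/FOLLOW conflict (marked CONFLICT above).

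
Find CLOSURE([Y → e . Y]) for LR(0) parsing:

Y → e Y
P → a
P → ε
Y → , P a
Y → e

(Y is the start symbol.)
{ [Y → . , P a], [Y → . e Y], [Y → . e], [Y → e . Y] }

To compute CLOSURE, for each item [A → α.Bβ] where B is a non-terminal, add [B → .γ] for all productions B → γ; repeat for the newly added items until nothing changes.

Start with: [Y → e . Y]
  [Y → e . Y] has the dot before Y: add [Y → . e Y], [Y → . , P a], [Y → . e]
No further items can be added.

CLOSURE = { [Y → . , P a], [Y → . e Y], [Y → . e], [Y → e . Y] }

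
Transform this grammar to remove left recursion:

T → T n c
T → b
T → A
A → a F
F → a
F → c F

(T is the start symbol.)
T → b T'
T → A T'
T' → n c T'
T' → ε
A → a F
F → a
F → c F

T is directly left-recursive. The standard transformation for
  A → A α₁ | ... | A α_m | β₁ | ... | β_n
is
  A  → β₁ A' | ... | β_n A'
  A' → α₁ A' | ... | α_m A' | ε

T → b becomes T → b T'
T → A becomes T → A T'
T → T n c becomes T' → n c T'
Add T' → ε

Productions for other non-terminals are unchanged:
  A → a F
  F → a
  F → c F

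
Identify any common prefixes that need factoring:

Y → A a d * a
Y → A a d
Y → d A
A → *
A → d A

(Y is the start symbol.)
Left-factoring is needed when two productions for the same non-terminal
share a common prefix on the right-hand side.

Productions for Y:
  Y → A a d * a
  Y → A a d
  Y → d A
Productions for A:
  A → *
  A → d A

Found common prefix 'A a d' in productions for Y

Answer: Yes, Y has productions with common prefix 'A a d'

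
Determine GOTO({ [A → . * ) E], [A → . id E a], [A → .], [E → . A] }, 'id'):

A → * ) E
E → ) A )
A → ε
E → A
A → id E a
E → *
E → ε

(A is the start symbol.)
GOTO(I, 'id') = CLOSURE({ [A → αX.β] : [A → α.Xβ] ∈ I, X = 'id' })

Items with dot before 'id', with the dot advanced:
  [A → . id E a] → [A → id . E a]
Closure of the advanced items:
  [A → id . E a] has the dot before E: add [E → . ) A )], [E → . A], [E → . *], [E → .]
  [E → . A] has the dot before A: add [A → . * ) E], [A → .], [A → . id E a]

GOTO = { [A → . * ) E], [A → . id E a], [A → .], [A → id . E a], [E → . ) A )], [E → . *], [E → . A], [E → .] }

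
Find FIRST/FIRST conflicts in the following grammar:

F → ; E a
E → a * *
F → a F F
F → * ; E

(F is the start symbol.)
No FIRST/FIRST conflicts.

Productions for F:
  F → ; E a: FIRST = { ';' }
  F → a F F: FIRST = { 'a' }
  F → * ; E: FIRST = { '*' }
E has only one production, so no FIRST/FIRST conflict is possible there.

All alternatives of each non-terminal have pairwise disjoint FIRST sets.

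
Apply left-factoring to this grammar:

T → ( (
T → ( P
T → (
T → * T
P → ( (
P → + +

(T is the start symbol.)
T → ( T'
T' → (
T' → P
T' → ε
T → * T
P → ( (
P → + +

Left-factoring transforms A → αβ₁ | αβ₂ into A → αA' and A' → β₁ | β₂
(α is the longest common prefix among the alternatives). Repeat until
no nonterminal has two alternatives with a common prefix.

Round 1: T has alternatives sharing prefix '('. Introduce T': T → ( T'
  Add: T' → (
  Add: T' → P
  Add: T' → ε

No remaining common prefixes — done.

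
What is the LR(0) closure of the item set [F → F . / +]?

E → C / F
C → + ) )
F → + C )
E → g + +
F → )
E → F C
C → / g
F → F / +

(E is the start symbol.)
{ [F → F . / +] }

To compute CLOSURE, for each item [A → α.Bβ] where B is a non-terminal, add [B → .γ] for all productions B → γ; repeat for the newly added items until nothing changes.

Start with: [F → F . / +]
The dot precedes the terminal '/', so nothing is added.

CLOSURE = { [F → F . / +] }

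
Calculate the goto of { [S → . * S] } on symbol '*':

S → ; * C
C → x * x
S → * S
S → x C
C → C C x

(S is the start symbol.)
GOTO(I, '*') = CLOSURE({ [A → αX.β] : [A → α.Xβ] ∈ I, X = '*' })

Items with dot before '*', with the dot advanced:
  [S → . * S] → [S → * . S]
Closure of the advanced items:
  [S → * . S] has the dot before S: add [S → . ; * C], [S → . * S], [S → . x C]

GOTO = { [S → * . S], [S → . * S], [S → . ; * C], [S → . x C] }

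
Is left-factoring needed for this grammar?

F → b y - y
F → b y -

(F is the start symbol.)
Yes, F has productions with common prefix 'b y -'

Left-factoring is needed when two productions for the same non-terminal
share a common prefix on the right-hand side.

Productions for F:
  F → b y - y
  F → b y -

Found common prefix 'b y -' in productions for F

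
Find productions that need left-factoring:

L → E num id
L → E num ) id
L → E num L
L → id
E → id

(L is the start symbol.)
Left-factoring is needed when two productions for the same non-terminal
share a common prefix on the right-hand side.

Productions for L:
  L → E num id
  L → E num ) id
  L → E num L
  L → id

Found common prefix 'E num' in productions for L

Answer: Yes, L has productions with common prefix 'E num'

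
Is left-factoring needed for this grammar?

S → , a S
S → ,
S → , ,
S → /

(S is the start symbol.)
Yes, S has productions with common prefix ','

Left-factoring is needed when two productions for the same non-terminal
share a common prefix on the right-hand side.

Productions for S:
  S → , a S
  S → ,
  S → , ,
  S → /

Found common prefix ',' in productions for S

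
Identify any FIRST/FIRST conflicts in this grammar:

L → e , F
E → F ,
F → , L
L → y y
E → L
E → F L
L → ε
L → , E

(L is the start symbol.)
Yes. E → F ',' / E → L on { ',' }; E → F ',' / E → F L on { ',' }; E → L / E → F L on { ',' }

A FIRST/FIRST conflict occurs when two productions N → α and N → β for the same non-terminal have FIRST(α) ∩ FIRST(β) ≠ ∅ (with ε ∈ FIRST of a nullable right-hand side, so two nullable alternatives also conflict).

FIRST sets of the non-terminals at (or reachable through a nullable prefix from) the front of some alternative:
  FIRST(F) = { ',' }
  FIRST(L) = { ',', 'e', 'y', ε }

Productions for L:
  L → e , F: FIRST = { 'e' }
  L → y y: FIRST = { 'y' }
  L → ε: FIRST = { ε }
  L → , E: FIRST = { ',' }
Productions for E:
  E → F ,: FIRST = { ',' }
  E → L: FIRST = { ',', 'e', 'y', ε }
  E → F L: FIRST = { ',' }
F has only one production, so no FIRST/FIRST conflict is possible there.

Conflict for E: E → F , and E → L
  Overlap: { ',' }
Conflict for E: E → F , and E → F L
  Overlap: { ',' }
Conflict for E: E → L and E → F L
  Overlap: { ',' }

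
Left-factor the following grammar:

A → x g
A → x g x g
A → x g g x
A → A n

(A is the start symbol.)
Left-factoring transforms A → αβ₁ | αβ₂ into A → αA' and A' → β₁ | β₂
(α is the longest common prefix among the alternatives). Repeat until
no nonterminal has two alternatives with a common prefix.

Round 1: A has alternatives sharing prefix 'x g'. Introduce A': A → x g A'
  Add: A' → ε
  Add: A' → x g
  Add: A' → g x

No remaining common prefixes — done.

Resulting grammar:
A → x g A'
A' → ε
A' → x g
A' → g x
A → A n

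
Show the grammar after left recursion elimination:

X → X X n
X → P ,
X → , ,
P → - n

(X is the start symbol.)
X is directly left-recursive. The standard transformation for
  A → A α₁ | ... | A α_m | β₁ | ... | β_n
is
  A  → β₁ A' | ... | β_n A'
  A' → α₁ A' | ... | α_m A' | ε

X → P , becomes X → P , X'
X → , , becomes X → , , X'
X → X X n becomes X' → X n X'
Add X' → ε

Productions for other non-terminals are unchanged:
  P → - n

Resulting grammar:
X → P , X'
X → , , X'
X' → X n X'
X' → ε
P → - n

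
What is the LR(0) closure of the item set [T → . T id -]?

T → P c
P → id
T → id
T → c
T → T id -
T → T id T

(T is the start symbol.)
To compute CLOSURE, for each item [A → α.Bβ] where B is a non-terminal, add [B → .γ] for all productions B → γ; repeat for the newly added items until nothing changes.

Start with: [T → . T id -]
  [T → . T id -] has the dot before T: add [T → . P c], [T → . id], [T → . c], [T → . T id T]
  [T → . P c] has the dot before P: add [P → . id]
No further items can be added.

CLOSURE = { [P → . id], [T → . P c], [T → . T id -], [T → . T id T], [T → . c], [T → . id] }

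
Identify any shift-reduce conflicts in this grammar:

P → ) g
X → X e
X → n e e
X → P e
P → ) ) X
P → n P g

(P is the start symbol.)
Augment with P' → P and build the canonical LR(0) collection (I0 = CLOSURE({[P' → . P]}), then GOTO on every symbol after a dot until no new states appear). It has 15 states:
  I0: { [P → . ) ) X], [P → . ) g], [P → . n P g], [P' → . P] }  — shift
  I1: { [P → ) . ) X], [P → ) . g] }  — shift
  I2: { [P' → P .] }  — accept
  I3: { [P → . ) ) X], [P → . ) g], [P → . n P g], [P → n . P g] }  — shift
  I4: { [P → n P . g] }  — shift
  I5: { [P → n P g .] }  — reduce
  I6: { [P → ) ) . X], [P → . ) ) X], [P → . ) g], [P → . n P g], [X → . P e], [X → . X e], [X → . n e e] }  — shift
  I7: { [P → ) g .] }  — reduce
  I8: { [X → P . e] }  — shift
  I9: { [P → ) ) X .], [X → X . e] }  — shift, reduce
  I10: { [P → . ) ) X], [P → . ) g], [P → . n P g], [P → n . P g], [X → n . e e] }  — shift
  I11: { [X → n e . e] }  — shift
  I12: { [X → n e e .] }  — reduce
  I13: { [X → X e .] }  — reduce
  I14: { [X → P e .] }  — reduce

I9 contains reduce item [P → ) ) X .] and shift item [X → X . e] — shift-reduce conflict.

Answer: Yes — I9: [P → ) ) X .] vs [X → X . e]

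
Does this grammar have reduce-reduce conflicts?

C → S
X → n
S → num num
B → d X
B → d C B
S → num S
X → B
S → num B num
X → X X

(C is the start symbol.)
No reduce-reduce conflicts

Augment with C' → C and build the canonical LR(0) collection (I0 = CLOSURE({[C' → . C]}), then GOTO on every symbol after a dot until no new states appear). It has 15 states:
  I0: { [C → . S], [C' → . C], [S → . num B num], [S → . num S], [S → . num num] }  — shift
  I1: { [C' → C .] }  — accept
  I2: { [C → S .] }  — reduce
  I3: { [B → . d C B], [B → . d X], [S → . num B num], [S → . num S], [S → . num num], [S → num . B num], [S → num . S], [S → num . num] }  — shift
  I4: { [S → num B . num] }  — shift
  I5: { [S → num S .] }  — reduce
  I6: { [B → . d C B], [B → . d X], [B → d . C B], [B → d . X], [C → . S], [S → . num B num], [S → . num S], [S → . num num], [X → . B], [X → . X X], [X → . n] }  — shift
  I7: { [B → . d C B], [B → . d X], [S → . num B num], [S → . num S], [S → . num num], [S → num . B num], [S → num . S], [S → num . num], [S → num num .] }  — shift, reduce
  I8: { [X → B .] }  — reduce
  I9: { [B → . d C B], [B → . d X], [B → d C . B] }  — shift
  I10: { [B → . d C B], [B → . d X], [B → d X .], [X → . B], [X → . X X], [X → . n], [X → X . X] }  — shift, reduce
  I11: { [X → n .] }  — reduce
  I12: { [B → . d C B], [B → . d X], [X → . B], [X → . X X], [X → . n], [X → X . X], [X → X X .] }  — shift, reduce
  I13: { [B → d C B .] }  — reduce
  I14: { [S → num B num .] }  — reduce

No state contains more than one complete item.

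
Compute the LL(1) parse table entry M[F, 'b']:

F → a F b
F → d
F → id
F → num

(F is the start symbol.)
To find M[F, 'b'], we find productions for F where 'b' is in the predict set (PREDICT(N → α) = (FIRST(α) \ {ε}) ∪ (FOLLOW(N) if α ⇒* ε)).

F → a F b: PREDICT = { 'a' }
F → d: PREDICT = { 'd' }
F → id: PREDICT = { 'id' }
F → num: PREDICT = { 'num' }

M[F, 'b'] is empty (no production applies)

Answer: Empty (error entry)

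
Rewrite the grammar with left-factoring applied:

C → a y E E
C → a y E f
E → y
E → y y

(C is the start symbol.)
C → a y E C'
C' → E
C' → f
E → y E'
E' → ε
E' → y

Left-factoring transforms A → αβ₁ | αβ₂ into A → αA' and A' → β₁ | β₂
(α is the longest common prefix among the alternatives). Repeat until
no nonterminal has two alternatives with a common prefix.

Round 1: C has alternatives sharing prefix 'a y E'. Introduce C': C → a y E C'
  Add: C' → E
  Add: C' → f

Round 2: E has alternatives sharing prefix 'y'. Introduce E': E → y E'
  Add: E' → ε
  Add: E' → y

No remaining common prefixes — done.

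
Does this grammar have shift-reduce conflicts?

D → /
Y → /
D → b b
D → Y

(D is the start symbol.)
A shift-reduce conflict occurs when an LR(0) state has both:
  - a complete (reduce) item [A → α .] (dot at the end), and
  - a shift item [B → β . c γ] (dot before a terminal).

Augment with D' → D and build the canonical LR(0) collection (I0 = CLOSURE({[D' → . D]}), then GOTO on every symbol after a dot until no new states appear). It has 6 states:
  I0: { [D → . /], [D → . Y], [D → . b b], [D' → . D], [Y → . /] }  — shift
  I1: { [D → / .], [Y → / .] }  — 2 reduces
  I2: { [D' → D .] }  — accept
  I3: { [D → Y .] }  — reduce
  I4: { [D → b . b] }  — shift
  I5: { [D → b b .] }  — reduce

No state contains both a complete item and a shift item.

Answer: No shift-reduce conflicts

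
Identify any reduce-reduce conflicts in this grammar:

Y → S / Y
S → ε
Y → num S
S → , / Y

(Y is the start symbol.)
No reduce-reduce conflicts

A reduce-reduce conflict occurs when an LR(0) state has two complete items [A → α .] and [B → β .] — both call for a reduction, and with no lookahead the parser cannot choose between them.

Augment with Y' → Y and build the canonical LR(0) collection (I0 = CLOSURE({[Y' → . Y]}), then GOTO on every symbol after a dot until no new states appear). It has 10 states:
  I0: { [S → . , / Y], [S → .], [Y → . S / Y], [Y → . num S], [Y' → . Y] }  — shift, reduce
  I1: { [S → , . / Y] }  — shift
  I2: { [Y → S . / Y] }  — shift
  I3: { [Y' → Y .] }  — accept
  I4: { [S → . , / Y], [S → .], [Y → num . S] }  — shift, reduce
  I5: { [Y → num S .] }  — reduce
  I6: { [S → . , / Y], [S → .], [Y → . S / Y], [Y → . num S], [Y → S / . Y] }  — shift, reduce
  I7: { [Y → S / Y .] }  — reduce
  I8: { [S → , / . Y], [S → . , / Y], [S → .], [Y → . S / Y], [Y → . num S] }  — shift, reduce
  I9: { [S → , / Y .] }  — reduce

No state contains more than one complete item.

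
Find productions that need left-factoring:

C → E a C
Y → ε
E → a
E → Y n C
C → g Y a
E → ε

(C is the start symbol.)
No, left-factoring is not needed

Left-factoring is needed when two productions for the same non-terminal
share a common prefix on the right-hand side.

Productions for C:
  C → E a C
  C → g Y a
Productions for E:
  E → a
  E → Y n C
  E → ε

No common prefixes found.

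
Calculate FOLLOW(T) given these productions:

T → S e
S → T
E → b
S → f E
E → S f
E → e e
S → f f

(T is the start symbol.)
{ $, 'e', 'f' }

To compute FOLLOW(T), find every occurrence of T on a right-hand side N → α T β: add FIRST(β) \ {ε}, and if β is empty or nullable also add FOLLOW(N). Iterate to a fixed point.

T is the start symbol, so $ ∈ FOLLOW(T).
In S → T: T is at the end, add FOLLOW(S)

The FOLLOW sets referred to above (computed the same way, to a fixed point):
  FOLLOW(S) = { 'e', 'f' }

Taking the union: FOLLOW(T) = { $, 'e', 'f' }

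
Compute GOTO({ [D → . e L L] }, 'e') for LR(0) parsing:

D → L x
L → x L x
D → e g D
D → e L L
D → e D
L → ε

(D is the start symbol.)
{ [D → e . L L], [L → . x L x], [L → .] }

GOTO(I, 'e') = CLOSURE({ [A → αX.β] : [A → α.Xβ] ∈ I, X = 'e' })

Items with dot before 'e', with the dot advanced:
  [D → . e L L] → [D → e . L L]
Closure of the advanced items:
  [D → e . L L] has the dot before L: add [L → . x L x], [L → .]

GOTO = { [D → e . L L], [L → . x L x], [L → .] }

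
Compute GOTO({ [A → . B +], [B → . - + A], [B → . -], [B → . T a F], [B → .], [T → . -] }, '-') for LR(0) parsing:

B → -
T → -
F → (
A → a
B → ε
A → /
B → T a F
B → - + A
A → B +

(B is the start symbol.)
GOTO(I, '-') = CLOSURE({ [A → αX.β] : [A → α.Xβ] ∈ I, X = '-' })

Items with dot before '-', with the dot advanced:
  [B → . -] → [B → - .]
  [B → . - + A] → [B → - . + A]
  [T → . -] → [T → - .]
Closure adds nothing (no advanced item has the dot before a non-terminal).

GOTO = { [B → - . + A], [B → - .], [T → - .] }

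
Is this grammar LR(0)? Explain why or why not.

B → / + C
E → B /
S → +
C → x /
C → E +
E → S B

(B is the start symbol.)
A grammar is LR(0) if no state in the canonical LR(0) collection has:
  - both a shift item (dot before a terminal) and a complete item (shift-reduce conflict), or
  - two or more complete items (reduce-reduce conflict; the accept item [B' → B .] counts as a complete item here).

Augment with B' → B and build the canonical LR(0) collection (I0 = CLOSURE({[B' → . B]}), then GOTO on every symbol after a dot until no new states appear). It has 14 states:
  I0: { [B → . / + C], [B' → . B] }  — shift
  I1: { [B → / . + C] }  — shift
  I2: { [B' → B .] }  — accept
  I3: { [B → . / + C], [B → / + . C], [C → . E +], [C → . x /], [E → . B /], [E → . S B], [S → . +] }  — shift
  I4: { [S → + .] }  — reduce
  I5: { [E → B . /] }  — shift
  I6: { [B → / + C .] }  — reduce
  I7: { [C → E . +] }  — shift
  I8: { [B → . / + C], [E → S . B] }  — shift
  I9: { [C → x . /] }  — shift
  I10: { [C → x / .] }  — reduce
  I11: { [E → S B .] }  — reduce
  I12: { [C → E + .] }  — reduce
  I13: { [E → B / .] }  — reduce

Every state is either a pure shift/goto state or contains exactly one complete item and nothing to shift — no conflicts. The grammar is LR(0).

Answer: Yes, the grammar is LR(0)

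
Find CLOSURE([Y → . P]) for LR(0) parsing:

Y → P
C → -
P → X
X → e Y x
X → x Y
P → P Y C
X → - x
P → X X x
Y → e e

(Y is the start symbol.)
Start with: [Y → . P]
  [Y → . P] has the dot before P: add [P → . X], [P → . P Y C], [P → . X X x]
  [P → . X] has the dot before X: add [X → . e Y x], [X → . x Y], [X → . - x]
No further items can be added.

CLOSURE = { [P → . P Y C], [P → . X X x], [P → . X], [X → . - x], [X → . e Y x], [X → . x Y], [Y → . P] }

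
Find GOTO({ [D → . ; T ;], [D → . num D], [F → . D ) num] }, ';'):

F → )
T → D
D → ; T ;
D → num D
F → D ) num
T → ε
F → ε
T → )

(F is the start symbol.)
{ [D → . ; T ;], [D → . num D], [D → ; . T ;], [T → . )], [T → . D], [T → .] }

GOTO(I, ';') = CLOSURE({ [A → αX.β] : [A → α.Xβ] ∈ I, X = ';' })

Items with dot before ';', with the dot advanced:
  [D → . ; T ;] → [D → ; . T ;]
Closure of the advanced items:
  [D → ; . T ;] has the dot before T: add [T → . D], [T → .], [T → . )]
  [T → . D] has the dot before D: add [D → . ; T ;], [D → . num D]

GOTO = { [D → . ; T ;], [D → . num D], [D → ; . T ;], [T → . )], [T → . D], [T → .] }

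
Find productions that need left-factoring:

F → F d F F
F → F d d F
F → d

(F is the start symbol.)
Left-factoring is needed when two productions for the same non-terminal
share a common prefix on the right-hand side.

Productions for F:
  F → F d F F
  F → F d d F
  F → d

Found common prefix 'F d' in productions for F

Answer: Yes, F has productions with common prefix 'F d'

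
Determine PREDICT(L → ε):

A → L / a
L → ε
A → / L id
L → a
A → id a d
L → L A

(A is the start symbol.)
PREDICT(L → ε) = (FIRST(RHS) \ {ε}) ∪ (FOLLOW(L) if ε ∈ FIRST(RHS), i.e. RHS ⇒* ε)
The right-hand side is ε (FIRST(ε) = { ε }), so the predict set is FOLLOW(L) = { '/', 'a', 'id' }
PREDICT(L → ε) = { '/', 'a', 'id' }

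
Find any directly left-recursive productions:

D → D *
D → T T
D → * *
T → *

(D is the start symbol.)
Direct left recursion occurs when N → N α for some non-terminal N (the right-hand side begins with the left-hand side itself).

D → D *: LEFT RECURSIVE (starts with D)
D → T T: starts with T
D → * *: starts with '*'
T → *: starts with '*'

The grammar has direct left recursion on: D.

Answer: Yes, D is left-recursive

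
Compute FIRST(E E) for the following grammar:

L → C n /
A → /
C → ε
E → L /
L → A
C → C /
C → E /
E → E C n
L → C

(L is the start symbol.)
{ '/', 'n' }

FIRST sets of the non-terminals involved (from the grammar, by fixed-point iteration):
  FIRST(E) = { '/', 'n' }

To compute FIRST(E E), process the symbols left to right:
Symbol E is a non-terminal. Add FIRST(E) \ {ε} = { '/', 'n' }
E is not nullable (ε ∉ FIRST(E)), so stop here.
FIRST(E E) = { '/', 'n' }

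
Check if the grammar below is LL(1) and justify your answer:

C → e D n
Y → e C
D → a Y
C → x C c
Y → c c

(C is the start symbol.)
A grammar is LL(1) if for each non-terminal N with multiple productions, the predict sets of those productions are pairwise disjoint, where PREDICT(N → α) = (FIRST(α) \ {ε}) ∪ (FOLLOW(N) if α ⇒* ε).

For C:
  PREDICT(C → e D n) = { 'e' }
  PREDICT(C → x C c) = { 'x' }
For Y:
  PREDICT(Y → e C) = { 'e' }
  PREDICT(Y → c c) = { 'c' }
D has a single production, so nothing to check there.

All predict sets are disjoint. The grammar IS LL(1).

Answer: Yes, the grammar is LL(1).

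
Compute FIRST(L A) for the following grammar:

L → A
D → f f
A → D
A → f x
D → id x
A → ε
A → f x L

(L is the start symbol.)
FIRST sets of the non-terminals involved (from the grammar, by fixed-point iteration):
  FIRST(L) = { 'f', 'id', ε }
  FIRST(A) = { 'f', 'id', ε }

To compute FIRST(L A), process the symbols left to right:
Symbol L is a non-terminal. Add FIRST(L) \ {ε} = { 'f', 'id' }
L is nullable (ε ∈ FIRST(L)), continue to the next symbol.
Symbol A is a non-terminal. Add FIRST(A) \ {ε} = { 'f', 'id' }
A is nullable (ε ∈ FIRST(A)), continue to the next symbol.
All symbols are nullable, so ε is in the result.
FIRST(L A) = { 'f', 'id', ε }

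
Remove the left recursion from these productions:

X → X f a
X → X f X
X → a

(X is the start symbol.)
X is directly left-recursive. The standard transformation for
  A → A α₁ | ... | A α_m | β₁ | ... | β_n
is
  A  → β₁ A' | ... | β_n A'
  A' → α₁ A' | ... | α_m A' | ε

X → a becomes X → a X'
X → X f a becomes X' → f a X'
X → X f X becomes X' → f X X'
Add X' → ε

Resulting grammar:
X → a X'
X' → f a X'
X' → f X X'
X' → ε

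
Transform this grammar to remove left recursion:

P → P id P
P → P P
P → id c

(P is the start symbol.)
P → id c P'
P' → id P P'
P' → P P'
P' → ε

P is directly left-recursive. The standard transformation for
  A → A α₁ | ... | A α_m | β₁ | ... | β_n
is
  A  → β₁ A' | ... | β_n A'
  A' → α₁ A' | ... | α_m A' | ε

P → id c becomes P → id c P'
P → P id P becomes P' → id P P'
P → P P becomes P' → P P'
Add P' → ε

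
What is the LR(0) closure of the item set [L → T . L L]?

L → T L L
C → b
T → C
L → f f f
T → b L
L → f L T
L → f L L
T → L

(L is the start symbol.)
Start with: [L → T . L L]
  [L → T . L L] has the dot before L: add [L → . T L L], [L → . f f f], [L → . f L T], [L → . f L L]
  [L → . T L L] has the dot before T: add [T → . C], [T → . b L], [T → . L]
  [T → . C] has the dot before C: add [C → . b]
No further items can be added.

CLOSURE = { [C → . b], [L → . T L L], [L → . f L L], [L → . f L T], [L → . f f f], [L → T . L L], [T → . C], [T → . L], [T → . b L] }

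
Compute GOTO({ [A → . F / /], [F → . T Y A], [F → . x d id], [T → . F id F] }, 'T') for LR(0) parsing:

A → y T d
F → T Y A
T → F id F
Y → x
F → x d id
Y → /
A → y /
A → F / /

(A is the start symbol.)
{ [F → T . Y A], [Y → . /], [Y → . x] }

GOTO(I, 'T') = CLOSURE({ [A → αX.β] : [A → α.Xβ] ∈ I, X = 'T' })

Items with dot before 'T', with the dot advanced:
  [F → . T Y A] → [F → T . Y A]
Closure of the advanced items:
  [F → T . Y A] has the dot before Y: add [Y → . x], [Y → . /]

GOTO = { [F → T . Y A], [Y → . /], [Y → . x] }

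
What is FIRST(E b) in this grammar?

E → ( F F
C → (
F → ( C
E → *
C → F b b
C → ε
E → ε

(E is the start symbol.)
FIRST sets of the non-terminals involved (from the grammar, by fixed-point iteration):
  FIRST(E) = { '(', '*', ε }

To compute FIRST(E b), process the symbols left to right:
Symbol E is a non-terminal. Add FIRST(E) \ {ε} = { '(', '*' }
E is nullable (ε ∈ FIRST(E)), continue to the next symbol.
Symbol b is a terminal. Add 'b' and stop.
FIRST(E b) = { '(', '*', 'b' }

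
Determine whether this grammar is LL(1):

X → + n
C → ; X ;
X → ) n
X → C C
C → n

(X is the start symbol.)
A grammar is LL(1) if for each non-terminal N with multiple productions, the predict sets of those productions are pairwise disjoint, where PREDICT(N → α) = (FIRST(α) \ {ε}) ∪ (FOLLOW(N) if α ⇒* ε).

Relevant sets:
  FIRST(C) = { ';', 'n' }

For X:
  PREDICT(X → '+' n) = { '+' }
  PREDICT(X → ')' n) = { ')' }
  PREDICT(X → C C) = { ';', 'n' }
For C:
  PREDICT(C → ';' X ';') = { ';' }
  PREDICT(C → n) = { 'n' }

All predict sets are disjoint. The grammar IS LL(1).

Answer: Yes, the grammar is LL(1).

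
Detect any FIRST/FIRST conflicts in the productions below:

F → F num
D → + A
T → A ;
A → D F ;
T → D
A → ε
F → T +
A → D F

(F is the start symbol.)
Yes. F → F num / F → T '+' on { '+', ';' }; T → A ';' / T → D on { '+' }; A → D F ';' / A → D F on { '+' }

A FIRST/FIRST conflict occurs when two productions N → α and N → β for the same non-terminal have FIRST(α) ∩ FIRST(β) ≠ ∅ (with ε ∈ FIRST of a nullable right-hand side, so two nullable alternatives also conflict).

FIRST sets of the non-terminals at (or reachable through a nullable prefix from) the front of some alternative:
  FIRST(F) = { '+', ';' }
  FIRST(T) = { '+', ';' }
  FIRST(A) = { '+', ε }
  FIRST(D) = { '+' }

Productions for F:
  F → F num: FIRST = { '+', ';' }
  F → T +: FIRST = { '+', ';' }
Productions for T:
  T → A ;: FIRST = { '+', ';' }
  T → D: FIRST = { '+' }
Productions for A:
  A → D F ;: FIRST = { '+' }
  A → ε: FIRST = { ε }
  A → D F: FIRST = { '+' }
D has only one production, so no FIRST/FIRST conflict is possible there.

Conflict for F: F → F num and F → T +
  Overlap: { '+', ';' }
Conflict for T: T → A ; and T → D
  Overlap: { '+' }
Conflict for A: A → D F ; and A → D F
  Overlap: { '+' }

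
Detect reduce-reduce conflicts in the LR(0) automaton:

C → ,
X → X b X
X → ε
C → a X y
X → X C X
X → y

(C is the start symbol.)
A reduce-reduce conflict occurs when an LR(0) state has two complete items [A → α .] and [B → β .] — both call for a reduction, and with no lookahead the parser cannot choose between them.

Augment with C' → C and build the canonical LR(0) collection (I0 = CLOSURE({[C' → . C]}), then GOTO on every symbol after a dot until no new states appear). It has 11 states:
  I0: { [C → . ,], [C → . a X y], [C' → . C] }  — shift
  I1: { [C → , .] }  — reduce
  I2: { [C' → C .] }  — accept
  I3: { [C → a . X y], [X → . X C X], [X → . X b X], [X → . y], [X → .] }  — shift, reduce
  I4: { [C → . ,], [C → . a X y], [C → a X . y], [X → X . C X], [X → X . b X] }  — shift
  I5: { [X → y .] }  — reduce
  I6: { [X → . X C X], [X → . X b X], [X → . y], [X → .], [X → X C . X] }  — shift, reduce
  I7: { [X → . X C X], [X → . X b X], [X → . y], [X → .], [X → X b . X] }  — shift, reduce
  I8: { [C → a X y .] }  — reduce
  I9: { [C → . ,], [C → . a X y], [X → X . C X], [X → X . b X], [X → X b X .] }  — shift, reduce
  I10: { [C → . ,], [C → . a X y], [X → X . C X], [X → X . b X], [X → X C X .] }  — shift, reduce

No state contains more than one complete item.

Answer: No reduce-reduce conflicts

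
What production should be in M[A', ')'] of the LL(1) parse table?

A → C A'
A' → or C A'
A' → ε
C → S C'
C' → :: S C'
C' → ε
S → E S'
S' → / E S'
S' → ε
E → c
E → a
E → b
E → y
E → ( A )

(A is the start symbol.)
To find M[A', ')'], we find productions for A' where ')' is in the predict set (PREDICT(N → α) = (FIRST(α) \ {ε}) ∪ (FOLLOW(N) if α ⇒* ε)).

Relevant sets:
  FOLLOW(A') = { $, ')' }

A' → or C A': PREDICT = { 'or' }
A' → ε: PREDICT = { $, ')' }
  ')' is in predict set, so this production goes in M[A', ')']

M[A', ')'] = A' → ε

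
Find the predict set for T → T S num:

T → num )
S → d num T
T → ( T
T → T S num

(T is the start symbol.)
PREDICT(T → T S num) = (FIRST(RHS) \ {ε}) ∪ (FOLLOW(T) if ε ∈ FIRST(RHS), i.e. RHS ⇒* ε)
FIRST(T) = { '(', 'num' }
FIRST(T S num) = { '(', 'num' }
ε ∉ FIRST(T S num), so FOLLOW(T) is not added.
PREDICT(T → T S num) = { '(', 'num' }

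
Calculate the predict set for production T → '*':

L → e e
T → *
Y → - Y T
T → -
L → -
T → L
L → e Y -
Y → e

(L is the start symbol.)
{ '*' }

PREDICT(T → '*') = (FIRST(RHS) \ {ε}) ∪ (FOLLOW(T) if ε ∈ FIRST(RHS), i.e. RHS ⇒* ε)
FIRST('*') = { '*' }
ε ∉ FIRST('*'), so FOLLOW(T) is not added.
PREDICT(T → '*') = { '*' }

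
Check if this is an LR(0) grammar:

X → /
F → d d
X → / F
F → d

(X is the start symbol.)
No. Shift-reduce conflict between [X → / .] and [F → . d]

Augment with X' → X and build the canonical LR(0) collection (I0 = CLOSURE({[X' → . X]}), then GOTO on every symbol after a dot until no new states appear). It has 6 states:
  I0: { [X → . / F], [X → . /], [X' → . X] }  — shift
  I1: { [F → . d d], [F → . d], [X → / . F], [X → / .] }  — shift, reduce
  I2: { [X' → X .] }  — accept
  I3: { [X → / F .] }  — reduce
  I4: { [F → d . d], [F → d .] }  — shift, reduce
  I5: { [F → d d .] }  — reduce

Conflict in state I1:
  Shift-reduce conflict between [X → / .] and [F → . d]
So the grammar is NOT LR(0).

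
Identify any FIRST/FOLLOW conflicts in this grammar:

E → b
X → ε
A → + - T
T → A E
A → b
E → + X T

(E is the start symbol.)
No FIRST/FOLLOW conflicts.

Nullable non-terminals: X.
X has a nullable alternative but only one production, so nothing to check.

A, E, T have no nullable alternative, so no FIRST/FOLLOW check is needed there.

No FIRST/FOLLOW conflicts found.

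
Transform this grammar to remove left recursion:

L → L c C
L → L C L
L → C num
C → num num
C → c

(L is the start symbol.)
L is directly left-recursive. The standard transformation for
  A → A α₁ | ... | A α_m | β₁ | ... | β_n
is
  A  → β₁ A' | ... | β_n A'
  A' → α₁ A' | ... | α_m A' | ε

L → C num becomes L → C num L'
L → L c C becomes L' → c C L'
L → L C L becomes L' → C L L'
Add L' → ε

Productions for other non-terminals are unchanged:
  C → num num
  C → c

Resulting grammar:
L → C num L'
L' → c C L'
L' → C L L'
L' → ε
C → num num
C → c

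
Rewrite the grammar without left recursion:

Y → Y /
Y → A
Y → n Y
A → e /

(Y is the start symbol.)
Y → A Y'
Y → n Y Y'
Y' → / Y'
Y' → ε
A → e /

Y is directly left-recursive. The standard transformation for
  A → A α₁ | ... | A α_m | β₁ | ... | β_n
is
  A  → β₁ A' | ... | β_n A'
  A' → α₁ A' | ... | α_m A' | ε

Y → A becomes Y → A Y'
Y → n Y becomes Y → n Y Y'
Y → Y / becomes Y' → / Y'
Add Y' → ε

Productions for other non-terminals are unchanged:
  A → e /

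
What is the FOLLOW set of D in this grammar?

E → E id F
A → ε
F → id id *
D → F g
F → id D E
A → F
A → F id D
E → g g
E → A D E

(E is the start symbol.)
{ 'g', 'id' }

In F → id D E: D is followed by E, add FIRST(E) \ {ε} = { 'g', 'id' }
In A → F id D: D is at the end, add FOLLOW(A)
In E → A D E: D is followed by E, add FIRST(E) \ {ε} = { 'g', 'id' }

The FOLLOW sets referred to above (computed the same way, to a fixed point):
  FOLLOW(A) = { 'id' }

Taking the union: FOLLOW(D) = { 'g', 'id' }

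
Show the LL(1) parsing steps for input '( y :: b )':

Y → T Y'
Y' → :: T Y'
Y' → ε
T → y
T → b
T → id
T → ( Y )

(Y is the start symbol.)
LL(1) parsing maintains a stack (initially the start symbol over $) and the input. At each step: if the stack top is a terminal, match it against the current input token; if it is a non-terminal N, replace it with the RHS of M[N, lookahead] (the unique production whose predict set contains the lookahead).

Stack is shown with the top on the left.

Stack           Input         Action
------------------------------------
Y $             ( y :: b ) $  output Y → T Y'
T Y' $          ( y :: b ) $  output T → ( Y )
( Y ) Y' $      ( y :: b ) $  match '('
Y ) Y' $        y :: b ) $    output Y → T Y'
T Y' ) Y' $     y :: b ) $    output T → y
y Y' ) Y' $     y :: b ) $    match 'y'
Y' ) Y' $       :: b ) $      output Y' → :: T Y'
:: T Y' ) Y' $  :: b ) $      match '::'
T Y' ) Y' $     b ) $         output T → b
b Y' ) Y' $     b ) $         match 'b'
Y' ) Y' $       ) $           output Y' → ε
) Y' $          ) $           match ')'
Y' $            $             output Y' → ε
$               $             accept

The string is accepted.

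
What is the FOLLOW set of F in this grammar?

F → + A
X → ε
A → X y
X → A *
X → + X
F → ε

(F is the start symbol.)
{ $ }

F is the start symbol, so $ ∈ FOLLOW(F).
F does not occur on any right-hand side.

Taking the union: FOLLOW(F) = { $ }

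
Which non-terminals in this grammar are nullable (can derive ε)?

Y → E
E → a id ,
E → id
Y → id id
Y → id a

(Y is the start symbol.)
There are no ε-productions, so no non-terminal can derive ε.
No non-terminals are nullable.

Answer: None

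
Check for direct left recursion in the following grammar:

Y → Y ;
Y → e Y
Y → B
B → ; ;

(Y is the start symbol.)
Yes, Y is left-recursive

Y → Y ;: LEFT RECURSIVE (starts with Y)
Y → e Y: starts with e
Y → B: starts with B
B → ; ;: starts with ';'

The grammar has direct left recursion on: Y.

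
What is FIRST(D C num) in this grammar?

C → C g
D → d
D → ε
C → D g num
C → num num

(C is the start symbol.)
{ 'd', 'g', 'num' }

FIRST sets of the non-terminals involved (from the grammar, by fixed-point iteration):
  FIRST(D) = { 'd', ε }
  FIRST(C) = { 'd', 'g', 'num' }

To compute FIRST(D C num), process the symbols left to right:
Symbol D is a non-terminal. Add FIRST(D) \ {ε} = { 'd' }
D is nullable (ε ∈ FIRST(D)), continue to the next symbol.
Symbol C is a non-terminal. Add FIRST(C) \ {ε} = { 'd', 'g', 'num' }
C is not nullable (ε ∉ FIRST(C)), so stop here.
FIRST(D C num) = { 'd', 'g', 'num' }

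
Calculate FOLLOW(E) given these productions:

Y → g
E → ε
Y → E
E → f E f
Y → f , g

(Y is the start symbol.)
To compute FOLLOW(E), find every occurrence of E on a right-hand side N → α E β: add FIRST(β) \ {ε}, and if β is empty or nullable also add FOLLOW(N). Iterate to a fixed point.

In Y → E: E is at the end, add FOLLOW(Y)
In E → f E f: E is followed by f, add FIRST(f) \ {ε} = { 'f' }

The FOLLOW sets referred to above (computed the same way, to a fixed point):
  FOLLOW(Y) = { $ }

Taking the union: FOLLOW(E) = { $, 'f' }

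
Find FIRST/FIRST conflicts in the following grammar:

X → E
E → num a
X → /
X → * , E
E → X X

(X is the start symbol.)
A FIRST/FIRST conflict occurs when two productions N → α and N → β for the same non-terminal have FIRST(α) ∩ FIRST(β) ≠ ∅ (with ε ∈ FIRST of a nullable right-hand side, so two nullable alternatives also conflict).

FIRST sets of the non-terminals at (or reachable through a nullable prefix from) the front of some alternative:
  FIRST(E) = { '*', '/', 'num' }
  FIRST(X) = { '*', '/', 'num' }

Productions for X:
  X → E: FIRST = { '*', '/', 'num' }
  X → /: FIRST = { '/' }
  X → * , E: FIRST = { '*' }
Productions for E:
  E → num a: FIRST = { 'num' }
  E → X X: FIRST = { '*', '/', 'num' }

Conflict for X: X → E and X → /
  Overlap: { '/' }
Conflict for X: X → E and X → * , E
  Overlap: { '*' }
Conflict for E: E → num a and E → X X
  Overlap: { 'num' }

Answer: Yes. X → E / X → '/' on { '/' }; X → E / X → '*' ',' E on { '*' }; E → num a / E → X X on { 'num' }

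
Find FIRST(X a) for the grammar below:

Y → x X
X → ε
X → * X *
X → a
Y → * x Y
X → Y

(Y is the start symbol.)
{ '*', 'a', 'x' }

FIRST sets of the non-terminals involved (from the grammar, by fixed-point iteration):
  FIRST(X) = { '*', 'a', 'x', ε }

To compute FIRST(X a), process the symbols left to right:
Symbol X is a non-terminal. Add FIRST(X) \ {ε} = { '*', 'a', 'x' }
X is nullable (ε ∈ FIRST(X)), continue to the next symbol.
Symbol a is a terminal. Add 'a' and stop.
FIRST(X a) = { '*', 'a', 'x' }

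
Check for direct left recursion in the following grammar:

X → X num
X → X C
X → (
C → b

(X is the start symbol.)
Yes, X is left-recursive

X → X num: LEFT RECURSIVE (starts with X)
X → X C: LEFT RECURSIVE (starts with X)
X → (: starts with '('
C → b: starts with b

The grammar has direct left recursion on: X.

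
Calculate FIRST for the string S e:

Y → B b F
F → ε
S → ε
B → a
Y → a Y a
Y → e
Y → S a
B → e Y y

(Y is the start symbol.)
FIRST sets of the non-terminals involved (from the grammar, by fixed-point iteration):
  FIRST(S) = { ε }

To compute FIRST(S e), process the symbols left to right:
Symbol S is a non-terminal. Add FIRST(S) \ {ε} = { }
S is nullable (ε ∈ FIRST(S)), continue to the next symbol.
Symbol e is a terminal. Add 'e' and stop.
FIRST(S e) = { 'e' }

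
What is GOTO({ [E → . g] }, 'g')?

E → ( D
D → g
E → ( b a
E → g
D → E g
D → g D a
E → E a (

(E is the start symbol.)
GOTO(I, 'g') = CLOSURE({ [A → αX.β] : [A → α.Xβ] ∈ I, X = 'g' })

Items with dot before 'g', with the dot advanced:
  [E → . g] → [E → g .]
Closure adds nothing (no advanced item has the dot before a non-terminal).

GOTO = { [E → g .] }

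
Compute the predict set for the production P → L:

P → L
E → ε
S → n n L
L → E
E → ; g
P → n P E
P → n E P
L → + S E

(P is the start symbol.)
{ $, '+', ';' }

PREDICT(P → L) = (FIRST(RHS) \ {ε}) ∪ (FOLLOW(P) if ε ∈ FIRST(RHS), i.e. RHS ⇒* ε)
FIRST(L) = { '+', ';', ε }
FIRST(L) = { '+', ';', ε }
ε ∈ FIRST(L) (the right-hand side is nullable), so add FOLLOW(P) = { $, ';' }
PREDICT(P → L) = { $, '+', ';' }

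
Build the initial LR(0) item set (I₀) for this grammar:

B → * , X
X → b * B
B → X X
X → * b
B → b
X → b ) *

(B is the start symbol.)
First, augment the grammar with B' → B
I₀ = CLOSURE({ [B' → . B] }):
  [B' → . B] has the dot before B: add [B → . * , X], [B → . X X], [B → . b]
  [B → . X X] has the dot before X: add [X → . b * B], [X → . * b], [X → . b ) *]
No further items can be added.

I₀ = { [B → . * , X], [B → . X X], [B → . b], [B' → . B], [X → . * b], [X → . b ) *], [X → . b * B] }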